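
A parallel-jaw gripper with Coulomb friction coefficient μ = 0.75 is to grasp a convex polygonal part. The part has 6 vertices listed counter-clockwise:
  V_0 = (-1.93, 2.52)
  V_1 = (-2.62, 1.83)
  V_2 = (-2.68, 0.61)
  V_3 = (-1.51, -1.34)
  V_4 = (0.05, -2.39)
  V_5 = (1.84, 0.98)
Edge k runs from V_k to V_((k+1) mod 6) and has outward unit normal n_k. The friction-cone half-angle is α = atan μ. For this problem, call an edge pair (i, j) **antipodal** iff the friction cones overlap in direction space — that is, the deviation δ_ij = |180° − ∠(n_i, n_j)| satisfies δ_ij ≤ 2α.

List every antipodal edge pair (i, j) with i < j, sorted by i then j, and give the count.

count = 6; pairs: (0,4), (1,4), (1,5), (2,4), (2,5), (3,5)

α = atan 0.75 = 36.87°;  2α = 73.74°
n_0 = (-0.7071, +0.7071)
n_1 = (-0.9988, +0.0491)
n_2 = (-0.8575, -0.5145)
n_3 = (-0.5584, -0.8296)
n_4 = (+0.8831, -0.4691)
n_5 = (+0.3782, +0.9257)
  (0,1): δ = 137.82°  ·
  (0,2): δ = 104.04°  ·
  (0,3): δ = 78.94°  ·
  (0,4): δ = 17.02°  ✓
  (0,5): δ = 112.78°  ·
  (1,2): δ = 146.22°  ·
  (1,3): δ = 121.13°  ·
  (1,4): δ = 25.16°  ✓
  (1,5): δ = 70.60°  ✓
  (2,3): δ = 154.91°  ·
  (2,4): δ = 58.94°  ✓
  (2,5): δ = 36.82°  ✓
  (3,4): δ = 84.03°  ·
  (3,5): δ = 11.72°  ✓
  (4,5): δ = 84.24°  ·
antipodal pairs: 6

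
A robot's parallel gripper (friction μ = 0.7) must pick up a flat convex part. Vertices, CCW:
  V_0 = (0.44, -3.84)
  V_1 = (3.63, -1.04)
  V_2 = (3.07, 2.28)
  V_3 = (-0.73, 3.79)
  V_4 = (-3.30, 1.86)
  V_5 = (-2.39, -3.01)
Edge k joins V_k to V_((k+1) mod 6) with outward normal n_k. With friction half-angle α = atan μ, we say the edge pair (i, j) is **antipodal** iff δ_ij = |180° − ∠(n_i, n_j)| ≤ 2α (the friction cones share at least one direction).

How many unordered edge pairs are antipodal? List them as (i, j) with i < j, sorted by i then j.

count = 9; pairs: (0,2), (0,3), (0,4), (1,3), (1,4), (1,5), (2,4), (2,5), (3,5)

α = atan 0.7 = 34.99°;  2α = 69.98°
n_0 = (+0.6597, -0.7516)
n_1 = (+0.9861, +0.1663)
n_2 = (+0.3693, +0.9293)
n_3 = (-0.6005, +0.7996)
n_4 = (-0.9830, -0.1837)
n_5 = (-0.2814, -0.9596)
  (0,1): δ = 121.70°  ·
  (0,2): δ = 62.95°  ✓
  (0,3): δ = 4.37°  ✓
  (0,4): δ = 59.31°  ✓
  (0,5): δ = 122.38°  ·
  (1,2): δ = 121.25°  ·
  (1,3): δ = 62.67°  ✓
  (1,4): δ = 1.01°  ✓
  (1,5): δ = 64.08°  ✓
  (2,3): δ = 121.42°  ·
  (2,4): δ = 57.74°  ✓
  (2,5): δ = 5.33°  ✓
  (3,4): δ = 116.32°  ·
  (3,5): δ = 53.25°  ✓
  (4,5): δ = 116.93°  ·
antipodal pairs: 9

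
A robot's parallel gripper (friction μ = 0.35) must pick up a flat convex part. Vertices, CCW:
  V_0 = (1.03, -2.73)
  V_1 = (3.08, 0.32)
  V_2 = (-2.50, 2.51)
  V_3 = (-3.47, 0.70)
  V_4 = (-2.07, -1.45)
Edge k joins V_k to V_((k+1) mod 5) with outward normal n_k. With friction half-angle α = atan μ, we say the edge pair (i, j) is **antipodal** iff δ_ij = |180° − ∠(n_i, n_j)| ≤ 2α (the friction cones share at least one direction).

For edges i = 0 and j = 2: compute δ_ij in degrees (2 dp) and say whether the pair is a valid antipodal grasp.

α = atan 0.35 = 19.29°;  2α = 38.58°
edge 0: e_0 = (+2.05, +3.05);  n_0 = (+0.8300, -0.5578)
edge 2: e_2 = (-0.97, -1.81);  n_2 = (-0.8814, +0.4724)
∠(n_0, n_2) = 174.28°
δ = |180° − 174.28°| = 5.72°
5.72° ≤ 2α = 38.58°  →  valid

δ = 5.72°, valid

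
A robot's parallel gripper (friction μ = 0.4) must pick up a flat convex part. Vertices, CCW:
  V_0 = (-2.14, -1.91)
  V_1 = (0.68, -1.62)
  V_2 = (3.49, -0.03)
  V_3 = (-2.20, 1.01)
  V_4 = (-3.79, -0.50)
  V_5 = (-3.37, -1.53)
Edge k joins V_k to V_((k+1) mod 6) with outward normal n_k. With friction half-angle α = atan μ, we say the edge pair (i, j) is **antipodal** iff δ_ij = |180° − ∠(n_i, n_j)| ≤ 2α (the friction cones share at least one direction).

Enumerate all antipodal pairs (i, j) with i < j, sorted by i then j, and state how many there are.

count = 5; pairs: (0,2), (0,3), (1,2), (1,3), (2,5)

α = atan 0.4 = 21.80°;  2α = 43.60°
n_0 = (+0.1023, -0.9948)
n_1 = (+0.4925, -0.8703)
n_2 = (+0.1798, +0.9837)
n_3 = (-0.6886, +0.7251)
n_4 = (-0.9260, -0.3776)
n_5 = (-0.2952, -0.9554)
  (0,1): δ = 156.37°  ·
  (0,2): δ = 16.23°  ✓
  (0,3): δ = 37.65°  ✓
  (0,4): δ = 106.31°  ·
  (0,5): δ = 156.96°  ·
  (1,2): δ = 39.86°  ✓
  (1,3): δ = 14.02°  ✓
  (1,4): δ = 82.68°  ·
  (1,5): δ = 133.33°  ·
  (2,3): δ = 126.12°  ·
  (2,4): δ = 57.46°  ·
  (2,5): δ = 6.81°  ✓
  (3,4): δ = 111.34°  ·
  (3,5): δ = 60.69°  ·
  (4,5): δ = 129.35°  ·
antipodal pairs: 5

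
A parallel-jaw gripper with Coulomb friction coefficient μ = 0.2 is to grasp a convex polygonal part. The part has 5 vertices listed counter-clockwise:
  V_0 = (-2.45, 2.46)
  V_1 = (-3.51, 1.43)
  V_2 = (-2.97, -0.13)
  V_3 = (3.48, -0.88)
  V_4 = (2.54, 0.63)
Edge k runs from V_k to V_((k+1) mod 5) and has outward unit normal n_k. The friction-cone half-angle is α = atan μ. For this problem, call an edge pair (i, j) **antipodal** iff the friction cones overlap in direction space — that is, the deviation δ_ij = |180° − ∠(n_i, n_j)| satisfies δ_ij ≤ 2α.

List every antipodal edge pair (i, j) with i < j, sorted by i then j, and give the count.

α = atan 0.2 = 11.31°;  2α = 22.62°
n_0 = (-0.6969, +0.7172)
n_1 = (-0.9450, -0.3271)
n_2 = (-0.1155, -0.9933)
n_3 = (+0.8489, +0.5285)
n_4 = (+0.3443, +0.9389)
  (0,1): δ = 115.08°  ·
  (0,2): δ = 50.81°  ·
  (0,3): δ = 77.73°  ·
  (0,4): δ = 115.68°  ·
  (1,2): δ = 115.73°  ·
  (1,3): δ = 12.81°  ✓
  (1,4): δ = 50.77°  ·
  (2,3): δ = 51.46°  ·
  (2,4): δ = 13.51°  ✓
  (3,4): δ = 142.04°  ·
antipodal pairs: 2

count = 2; pairs: (1,3), (2,4)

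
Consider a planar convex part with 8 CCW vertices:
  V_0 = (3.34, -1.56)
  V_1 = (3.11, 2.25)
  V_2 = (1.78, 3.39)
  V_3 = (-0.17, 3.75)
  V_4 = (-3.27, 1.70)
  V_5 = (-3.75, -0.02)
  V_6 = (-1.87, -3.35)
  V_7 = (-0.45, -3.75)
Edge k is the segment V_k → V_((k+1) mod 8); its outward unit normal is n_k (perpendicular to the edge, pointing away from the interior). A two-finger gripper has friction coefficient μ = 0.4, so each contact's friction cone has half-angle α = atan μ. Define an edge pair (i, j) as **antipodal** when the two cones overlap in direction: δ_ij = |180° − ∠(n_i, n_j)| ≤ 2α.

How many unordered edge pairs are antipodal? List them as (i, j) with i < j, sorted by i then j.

count = 7; pairs: (0,4), (0,5), (1,5), (1,6), (2,6), (2,7), (3,7)

α = atan 0.4 = 21.80°;  2α = 43.60°
n_0 = (+0.9982, +0.0603)
n_1 = (+0.6508, +0.7593)
n_2 = (+0.1815, +0.9834)
n_3 = (-0.5516, +0.8341)
n_4 = (-0.9632, +0.2688)
n_5 = (-0.8708, -0.4916)
n_6 = (-0.2711, -0.9625)
n_7 = (+0.5003, -0.8658)
  (0,1): δ = 134.06°  ·
  (0,2): δ = 103.91°  ·
  (0,3): δ = 59.98°  ·
  (0,4): δ = 19.05°  ✓
  (0,5): δ = 25.99°  ✓
  (0,6): δ = 70.81°  ·
  (0,7): δ = 116.57°  ·
  (1,2): δ = 149.86°  ·
  (1,3): δ = 105.92°  ·
  (1,4): δ = 64.99°  ·
  (1,5): δ = 19.95°  ✓
  (1,6): δ = 24.87°  ✓
  (1,7): δ = 70.62°  ·
  (2,3): δ = 136.06°  ·
  (2,4): δ = 95.13°  ·
  (2,5): δ = 50.09°  ·
  (2,6): δ = 5.27°  ✓
  (2,7): δ = 40.48°  ✓
  (3,4): δ = 139.07°  ·
  (3,5): δ = 94.03°  ·
  (3,6): δ = 49.21°  ·
  (3,7): δ = 3.46°  ✓
  (4,5): δ = 134.96°  ·
  (4,6): δ = 90.14°  ·
  (4,7): δ = 44.39°  ·
  (5,6): δ = 135.18°  ·
  (5,7): δ = 89.43°  ·
  (6,7): δ = 134.25°  ·
antipodal pairs: 7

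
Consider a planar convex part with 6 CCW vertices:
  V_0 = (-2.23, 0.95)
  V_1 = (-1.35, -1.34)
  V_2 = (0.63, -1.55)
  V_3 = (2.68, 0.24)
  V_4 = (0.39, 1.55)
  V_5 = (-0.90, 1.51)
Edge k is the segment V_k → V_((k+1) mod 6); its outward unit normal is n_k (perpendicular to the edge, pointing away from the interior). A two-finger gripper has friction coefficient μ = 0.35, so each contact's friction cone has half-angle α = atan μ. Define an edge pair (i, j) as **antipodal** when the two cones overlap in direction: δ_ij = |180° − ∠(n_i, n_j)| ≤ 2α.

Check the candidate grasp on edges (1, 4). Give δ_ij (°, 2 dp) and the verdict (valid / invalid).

δ = 7.83°, valid

α = atan 0.35 = 19.29°;  2α = 38.58°
edge 1: e_1 = (+1.98, -0.21);  n_1 = (-0.1055, -0.9944)
edge 4: e_4 = (-1.29, -0.04);  n_4 = (-0.0310, +0.9995)
∠(n_1, n_4) = 172.17°
δ = |180° − 172.17°| = 7.83°
7.83° ≤ 2α = 38.58°  →  valid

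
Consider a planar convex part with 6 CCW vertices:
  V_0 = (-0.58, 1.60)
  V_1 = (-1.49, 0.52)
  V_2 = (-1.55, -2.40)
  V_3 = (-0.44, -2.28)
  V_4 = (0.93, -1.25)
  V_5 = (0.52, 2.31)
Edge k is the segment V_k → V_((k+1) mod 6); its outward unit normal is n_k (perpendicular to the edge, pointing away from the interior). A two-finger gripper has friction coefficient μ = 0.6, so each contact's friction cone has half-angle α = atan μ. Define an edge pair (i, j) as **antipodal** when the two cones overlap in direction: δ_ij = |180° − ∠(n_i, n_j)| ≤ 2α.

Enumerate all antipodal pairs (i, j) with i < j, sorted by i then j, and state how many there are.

α = atan 0.6 = 30.96°;  2α = 61.93°
n_0 = (-0.7647, +0.6444)
n_1 = (-0.9998, +0.0205)
n_2 = (+0.1075, -0.9942)
n_3 = (+0.6009, -0.7993)
n_4 = (+0.9934, +0.1144)
n_5 = (-0.5423, +0.8402)
  (0,1): δ = 141.06°  ·
  (0,2): δ = 43.71°  ✓
  (0,3): δ = 12.95°  ✓
  (0,4): δ = 46.69°  ✓
  (0,5): δ = 162.96°  ·
  (1,2): δ = 82.65°  ·
  (1,3): δ = 51.89°  ✓
  (1,4): δ = 7.75°  ✓
  (1,5): δ = 124.02°  ·
  (2,3): δ = 149.23°  ·
  (2,4): δ = 89.60°  ·
  (2,5): δ = 26.67°  ✓
  (3,4): δ = 120.37°  ·
  (3,5): δ = 4.10°  ✓
  (4,5): δ = 63.73°  ·
antipodal pairs: 7

count = 7; pairs: (0,2), (0,3), (0,4), (1,3), (1,4), (2,5), (3,5)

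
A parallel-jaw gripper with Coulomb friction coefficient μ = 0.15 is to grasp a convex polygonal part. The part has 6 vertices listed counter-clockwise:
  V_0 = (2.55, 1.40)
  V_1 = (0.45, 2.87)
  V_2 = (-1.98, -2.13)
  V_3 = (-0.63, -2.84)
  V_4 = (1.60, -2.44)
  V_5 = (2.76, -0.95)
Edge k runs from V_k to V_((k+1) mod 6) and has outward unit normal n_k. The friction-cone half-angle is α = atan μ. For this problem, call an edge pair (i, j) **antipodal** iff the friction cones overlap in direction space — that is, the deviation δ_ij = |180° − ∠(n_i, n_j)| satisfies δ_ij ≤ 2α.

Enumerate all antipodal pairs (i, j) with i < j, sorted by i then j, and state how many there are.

α = atan 0.15 = 8.53°;  2α = 17.06°
n_0 = (+0.5735, +0.8192)
n_1 = (-0.8994, +0.4371)
n_2 = (-0.4655, -0.8851)
n_3 = (+0.1766, -0.9843)
n_4 = (+0.7891, -0.6143)
n_5 = (+0.9960, +0.0890)
  (0,1): δ = 80.93°  ·
  (0,2): δ = 7.25°  ✓
  (0,3): δ = 45.16°  ·
  (0,4): δ = 87.09°  ·
  (0,5): δ = 130.10°  ·
  (1,2): δ = 91.82°  ·
  (1,3): δ = 53.91°  ·
  (1,4): δ = 11.98°  ✓
  (1,5): δ = 31.03°  ·
  (2,3): δ = 142.09°  ·
  (2,4): δ = 100.16°  ·
  (2,5): δ = 57.15°  ·
  (3,4): δ = 138.07°  ·
  (3,5): δ = 95.06°  ·
  (4,5): δ = 136.99°  ·
antipodal pairs: 2

count = 2; pairs: (0,2), (1,4)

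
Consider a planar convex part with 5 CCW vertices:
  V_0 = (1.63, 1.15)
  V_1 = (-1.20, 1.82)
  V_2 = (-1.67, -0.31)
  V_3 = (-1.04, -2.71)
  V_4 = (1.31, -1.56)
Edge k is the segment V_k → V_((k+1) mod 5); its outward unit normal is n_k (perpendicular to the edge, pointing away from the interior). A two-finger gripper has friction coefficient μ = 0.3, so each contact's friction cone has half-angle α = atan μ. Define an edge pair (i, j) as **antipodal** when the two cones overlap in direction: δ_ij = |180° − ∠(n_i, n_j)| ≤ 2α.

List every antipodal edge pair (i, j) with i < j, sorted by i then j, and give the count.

α = atan 0.3 = 16.70°;  2α = 33.40°
n_0 = (+0.2304, +0.9731)
n_1 = (-0.9765, +0.2155)
n_2 = (-0.9672, -0.2539)
n_3 = (+0.4396, -0.8982)
n_4 = (+0.9931, -0.1173)
  (0,1): δ = 89.12°  ·
  (0,2): δ = 61.97°  ·
  (0,3): δ = 39.39°  ·
  (0,4): δ = 96.59°  ·
  (1,2): δ = 152.85°  ·
  (1,3): δ = 51.48°  ·
  (1,4): δ = 5.71°  ✓
  (2,3): δ = 78.63°  ·
  (2,4): δ = 21.44°  ✓
  (3,4): δ = 122.81°  ·
antipodal pairs: 2

count = 2; pairs: (1,4), (2,4)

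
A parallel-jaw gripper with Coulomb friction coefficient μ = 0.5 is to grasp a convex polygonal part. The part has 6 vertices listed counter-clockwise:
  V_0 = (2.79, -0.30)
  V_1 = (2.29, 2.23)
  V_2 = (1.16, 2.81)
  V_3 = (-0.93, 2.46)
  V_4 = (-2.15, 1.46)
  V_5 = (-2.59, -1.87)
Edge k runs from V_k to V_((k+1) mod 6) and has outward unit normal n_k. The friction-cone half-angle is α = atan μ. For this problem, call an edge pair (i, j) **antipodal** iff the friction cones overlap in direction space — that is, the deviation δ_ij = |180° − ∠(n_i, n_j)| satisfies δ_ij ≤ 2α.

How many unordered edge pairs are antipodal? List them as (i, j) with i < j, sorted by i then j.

count = 4; pairs: (0,4), (1,5), (2,5), (3,5)

α = atan 0.5 = 26.57°;  2α = 53.13°
n_0 = (+0.9810, +0.1939)
n_1 = (+0.4566, +0.8897)
n_2 = (-0.1652, +0.9863)
n_3 = (-0.6339, +0.7734)
n_4 = (-0.9914, +0.1310)
n_5 = (+0.2801, -0.9600)
  (0,1): δ = 128.35°  ·
  (0,2): δ = 91.67°  ·
  (0,3): δ = 61.84°  ·
  (0,4): δ = 18.71°  ✓
  (0,5): δ = 95.09°  ·
  (1,2): δ = 143.32°  ·
  (1,3): δ = 113.49°  ·
  (1,4): δ = 70.36°  ·
  (1,5): δ = 43.44°  ✓
  (2,3): δ = 150.17°  ·
  (2,4): δ = 107.03°  ·
  (2,5): δ = 6.76°  ✓
  (3,4): δ = 136.87°  ·
  (3,5): δ = 23.07°  ✓
  (4,5): δ = 66.20°  ·
antipodal pairs: 4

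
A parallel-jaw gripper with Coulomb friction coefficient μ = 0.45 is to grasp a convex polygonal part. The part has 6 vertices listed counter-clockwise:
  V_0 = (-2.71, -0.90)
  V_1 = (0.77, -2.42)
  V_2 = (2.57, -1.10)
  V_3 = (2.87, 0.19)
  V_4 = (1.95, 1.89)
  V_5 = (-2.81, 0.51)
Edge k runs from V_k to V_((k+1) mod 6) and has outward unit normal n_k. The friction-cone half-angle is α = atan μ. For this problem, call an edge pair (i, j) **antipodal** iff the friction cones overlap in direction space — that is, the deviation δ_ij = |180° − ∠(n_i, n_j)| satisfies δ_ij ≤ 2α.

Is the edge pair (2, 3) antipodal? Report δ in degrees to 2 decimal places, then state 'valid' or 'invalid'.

α = atan 0.45 = 24.23°;  2α = 48.46°
edge 2: e_2 = (+0.30, +1.29);  n_2 = (+0.9740, -0.2265)
edge 3: e_3 = (-0.92, +1.70);  n_3 = (+0.8795, +0.4759)
∠(n_2, n_3) = 41.51°
δ = |180° − 41.51°| = 138.49°
138.49° > 2α = 48.46°  →  invalid

δ = 138.49°, invalid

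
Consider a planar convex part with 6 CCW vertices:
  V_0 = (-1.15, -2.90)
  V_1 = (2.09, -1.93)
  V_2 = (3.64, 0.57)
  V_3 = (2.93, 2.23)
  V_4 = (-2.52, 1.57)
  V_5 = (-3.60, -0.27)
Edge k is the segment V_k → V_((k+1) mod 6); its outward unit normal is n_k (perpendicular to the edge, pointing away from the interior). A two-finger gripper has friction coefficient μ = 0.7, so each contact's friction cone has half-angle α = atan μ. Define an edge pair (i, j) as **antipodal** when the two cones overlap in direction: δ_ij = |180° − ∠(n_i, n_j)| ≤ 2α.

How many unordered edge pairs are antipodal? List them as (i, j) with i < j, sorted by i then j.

count = 7; pairs: (0,3), (0,4), (1,3), (1,4), (2,4), (2,5), (3,5)

α = atan 0.7 = 34.99°;  2α = 69.98°
n_0 = (+0.2868, -0.9580)
n_1 = (+0.8499, -0.5269)
n_2 = (+0.9194, +0.3933)
n_3 = (-0.1202, +0.9927)
n_4 = (-0.8624, +0.5062)
n_5 = (-0.7317, -0.6816)
  (0,1): δ = 138.47°  ·
  (0,2): δ = 83.51°  ·
  (0,3): δ = 9.76°  ✓
  (0,4): δ = 42.92°  ✓
  (0,5): δ = 116.30°  ·
  (1,2): δ = 125.04°  ·
  (1,3): δ = 51.30°  ✓
  (1,4): δ = 1.39°  ✓
  (1,5): δ = 74.77°  ·
  (2,3): δ = 106.25°  ·
  (2,4): δ = 53.57°  ✓
  (2,5): δ = 19.81°  ✓
  (3,4): δ = 127.32°  ·
  (3,5): δ = 53.93°  ✓
  (4,5): δ = 106.62°  ·
antipodal pairs: 7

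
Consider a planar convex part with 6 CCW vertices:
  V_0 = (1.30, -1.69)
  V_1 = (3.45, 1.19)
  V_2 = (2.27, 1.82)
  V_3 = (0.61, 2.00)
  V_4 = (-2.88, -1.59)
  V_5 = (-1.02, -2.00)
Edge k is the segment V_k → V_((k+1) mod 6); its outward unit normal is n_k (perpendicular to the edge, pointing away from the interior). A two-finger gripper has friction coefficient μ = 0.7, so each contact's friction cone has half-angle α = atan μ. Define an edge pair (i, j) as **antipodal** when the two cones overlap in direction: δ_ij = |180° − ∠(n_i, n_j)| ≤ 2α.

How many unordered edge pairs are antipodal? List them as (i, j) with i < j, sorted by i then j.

count = 8; pairs: (0,2), (0,3), (1,4), (1,5), (2,4), (2,5), (3,4), (3,5)

α = atan 0.7 = 34.99°;  2α = 69.98°
n_0 = (+0.8013, -0.5982)
n_1 = (+0.4710, +0.8821)
n_2 = (+0.1078, +0.9942)
n_3 = (-0.7170, +0.6970)
n_4 = (-0.2153, -0.9766)
n_5 = (+0.1324, -0.9912)
  (0,1): δ = 81.36°  ·
  (0,2): δ = 59.45°  ✓
  (0,3): δ = 7.45°  ✓
  (0,4): δ = 114.31°  ·
  (0,5): δ = 134.35°  ·
  (1,2): δ = 158.09°  ·
  (1,3): δ = 106.09°  ·
  (1,4): δ = 15.67°  ✓
  (1,5): δ = 35.71°  ✓
  (2,3): δ = 128.00°  ·
  (2,4): δ = 6.24°  ✓
  (2,5): δ = 13.80°  ✓
  (3,4): δ = 58.24°  ✓
  (3,5): δ = 38.20°  ✓
  (4,5): δ = 159.96°  ·
antipodal pairs: 8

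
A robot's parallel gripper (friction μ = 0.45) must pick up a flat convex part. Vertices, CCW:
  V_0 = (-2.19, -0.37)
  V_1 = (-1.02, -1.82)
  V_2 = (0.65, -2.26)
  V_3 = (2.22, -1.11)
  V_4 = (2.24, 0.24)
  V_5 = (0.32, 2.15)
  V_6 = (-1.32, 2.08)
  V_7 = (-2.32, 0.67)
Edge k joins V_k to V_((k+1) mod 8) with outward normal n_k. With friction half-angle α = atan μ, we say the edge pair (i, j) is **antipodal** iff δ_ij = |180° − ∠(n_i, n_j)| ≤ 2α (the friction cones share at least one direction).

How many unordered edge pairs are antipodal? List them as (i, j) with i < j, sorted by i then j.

α = atan 0.45 = 24.23°;  2α = 48.46°
n_0 = (-0.7782, -0.6280)
n_1 = (-0.2548, -0.9670)
n_2 = (+0.5909, -0.8067)
n_3 = (+0.9999, -0.0148)
n_4 = (+0.7053, +0.7090)
n_5 = (-0.0426, +0.9991)
n_6 = (-0.8157, +0.5785)
n_7 = (-0.9923, -0.1240)
  (0,1): δ = 143.66°  ·
  (0,2): δ = 92.68°  ·
  (0,3): δ = 39.75°  ✓
  (0,4): δ = 6.25°  ✓
  (0,5): δ = 53.54°  ·
  (0,6): δ = 105.76°  ·
  (0,7): δ = 148.23°  ·
  (1,2): δ = 129.02°  ·
  (1,3): δ = 76.09°  ·
  (1,4): δ = 30.09°  ✓
  (1,5): δ = 17.20°  ✓
  (1,6): δ = 69.42°  ·
  (1,7): δ = 111.89°  ·
  (2,3): δ = 127.07°  ·
  (2,4): δ = 81.07°  ·
  (2,5): δ = 33.78°  ✓
  (2,6): δ = 18.43°  ✓
  (2,7): δ = 60.90°  ·
  (3,4): δ = 134.00°  ·
  (3,5): δ = 86.71°  ·
  (3,6): δ = 34.50°  ✓
  (3,7): δ = 7.97°  ✓
  (4,5): δ = 132.71°  ·
  (4,6): δ = 80.49°  ·
  (4,7): δ = 38.02°  ✓
  (5,6): δ = 127.79°  ·
  (5,7): δ = 85.32°  ·
  (6,7): δ = 137.53°  ·
antipodal pairs: 9

count = 9; pairs: (0,3), (0,4), (1,4), (1,5), (2,5), (2,6), (3,6), (3,7), (4,7)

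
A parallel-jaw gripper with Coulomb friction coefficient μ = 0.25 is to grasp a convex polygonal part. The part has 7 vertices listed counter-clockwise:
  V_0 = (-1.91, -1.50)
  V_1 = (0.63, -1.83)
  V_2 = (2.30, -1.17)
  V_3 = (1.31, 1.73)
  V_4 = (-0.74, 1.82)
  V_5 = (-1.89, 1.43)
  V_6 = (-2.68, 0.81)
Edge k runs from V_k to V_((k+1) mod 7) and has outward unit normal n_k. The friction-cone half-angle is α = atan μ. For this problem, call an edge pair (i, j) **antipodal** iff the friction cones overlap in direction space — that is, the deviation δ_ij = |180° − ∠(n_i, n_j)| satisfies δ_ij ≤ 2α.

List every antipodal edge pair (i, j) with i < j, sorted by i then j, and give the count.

count = 6; pairs: (0,3), (0,4), (1,3), (1,4), (1,5), (2,6)

α = atan 0.25 = 14.04°;  2α = 28.07°
n_0 = (-0.1288, -0.9917)
n_1 = (+0.3675, -0.9300)
n_2 = (+0.9464, +0.3231)
n_3 = (+0.0439, +0.9990)
n_4 = (-0.3212, +0.9470)
n_5 = (-0.6174, +0.7867)
n_6 = (-0.9487, -0.3162)
  (0,1): δ = 151.03°  ·
  (0,2): δ = 63.75°  ·
  (0,3): δ = 4.89°  ✓
  (0,4): δ = 26.14°  ✓
  (0,5): δ = 45.53°  ·
  (0,6): δ = 115.84°  ·
  (1,2): δ = 92.72°  ·
  (1,3): δ = 24.08°  ✓
  (1,4): δ = 2.83°  ✓
  (1,5): δ = 16.56°  ✓
  (1,6): δ = 86.87°  ·
  (2,3): δ = 111.36°  ·
  (2,4): δ = 90.12°  ·
  (2,5): δ = 70.72°  ·
  (2,6): δ = 0.41°  ✓
  (3,4): δ = 158.75°  ·
  (3,5): δ = 139.36°  ·
  (3,6): δ = 69.05°  ·
  (4,5): δ = 160.61°  ·
  (4,6): δ = 90.30°  ·
  (5,6): δ = 109.69°  ·
antipodal pairs: 6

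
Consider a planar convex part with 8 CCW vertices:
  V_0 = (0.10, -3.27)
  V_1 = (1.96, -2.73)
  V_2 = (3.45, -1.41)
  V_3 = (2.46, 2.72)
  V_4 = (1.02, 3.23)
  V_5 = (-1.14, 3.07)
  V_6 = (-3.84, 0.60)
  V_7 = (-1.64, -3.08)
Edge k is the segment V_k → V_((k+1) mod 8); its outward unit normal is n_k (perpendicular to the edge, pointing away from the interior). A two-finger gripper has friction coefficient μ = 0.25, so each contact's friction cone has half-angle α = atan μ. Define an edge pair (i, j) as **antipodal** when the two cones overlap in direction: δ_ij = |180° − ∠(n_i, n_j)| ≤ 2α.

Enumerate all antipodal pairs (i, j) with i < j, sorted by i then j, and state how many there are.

count = 6; pairs: (0,4), (0,5), (1,5), (2,6), (3,7), (4,7)

α = atan 0.25 = 14.04°;  2α = 28.07°
n_0 = (+0.2788, -0.9603)
n_1 = (+0.6631, -0.7485)
n_2 = (+0.9725, +0.2331)
n_3 = (+0.3338, +0.9426)
n_4 = (-0.0739, +0.9973)
n_5 = (-0.6750, +0.7378)
n_6 = (-0.8583, -0.5131)
n_7 = (-0.1086, -0.9941)
  (0,1): δ = 154.65°  ·
  (0,2): δ = 92.71°  ·
  (0,3): δ = 35.69°  ·
  (0,4): δ = 11.95°  ✓
  (0,5): δ = 26.26°  ✓
  (0,6): δ = 104.68°  ·
  (0,7): δ = 157.58°  ·
  (1,2): δ = 118.06°  ·
  (1,3): δ = 61.04°  ·
  (1,4): δ = 37.30°  ·
  (1,5): δ = 0.91°  ✓
  (1,6): δ = 79.33°  ·
  (1,7): δ = 132.23°  ·
  (2,3): δ = 122.98°  ·
  (2,4): δ = 99.24°  ·
  (2,5): δ = 61.03°  ·
  (2,6): δ = 17.39°  ✓
  (2,7): δ = 70.29°  ·
  (3,4): δ = 156.26°  ·
  (3,5): δ = 118.04°  ·
  (3,6): δ = 39.63°  ·
  (3,7): δ = 13.27°  ✓
  (4,5): δ = 141.78°  ·
  (4,6): δ = 63.36°  ·
  (4,7): δ = 10.47°  ✓
  (5,6): δ = 101.58°  ·
  (5,7): δ = 48.68°  ·
  (6,7): δ = 127.10°  ·
antipodal pairs: 6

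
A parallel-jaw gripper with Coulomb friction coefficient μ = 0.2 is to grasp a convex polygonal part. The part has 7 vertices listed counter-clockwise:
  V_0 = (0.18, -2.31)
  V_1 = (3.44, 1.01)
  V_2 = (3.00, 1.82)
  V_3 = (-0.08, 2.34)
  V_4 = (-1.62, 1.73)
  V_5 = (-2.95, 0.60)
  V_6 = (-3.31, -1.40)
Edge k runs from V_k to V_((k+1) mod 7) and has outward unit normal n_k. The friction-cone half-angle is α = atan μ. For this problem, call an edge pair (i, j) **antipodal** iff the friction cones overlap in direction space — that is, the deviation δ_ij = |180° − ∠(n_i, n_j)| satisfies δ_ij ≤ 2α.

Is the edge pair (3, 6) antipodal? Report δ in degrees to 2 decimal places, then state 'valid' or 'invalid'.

α = atan 0.2 = 11.31°;  2α = 22.62°
edge 3: e_3 = (-1.54, -0.61);  n_3 = (-0.3683, +0.9297)
edge 6: e_6 = (+3.49, -0.91);  n_6 = (-0.2523, -0.9676)
∠(n_3, n_6) = 143.78°
δ = |180° − 143.78°| = 36.22°
36.22° > 2α = 22.62°  →  invalid

δ = 36.22°, invalid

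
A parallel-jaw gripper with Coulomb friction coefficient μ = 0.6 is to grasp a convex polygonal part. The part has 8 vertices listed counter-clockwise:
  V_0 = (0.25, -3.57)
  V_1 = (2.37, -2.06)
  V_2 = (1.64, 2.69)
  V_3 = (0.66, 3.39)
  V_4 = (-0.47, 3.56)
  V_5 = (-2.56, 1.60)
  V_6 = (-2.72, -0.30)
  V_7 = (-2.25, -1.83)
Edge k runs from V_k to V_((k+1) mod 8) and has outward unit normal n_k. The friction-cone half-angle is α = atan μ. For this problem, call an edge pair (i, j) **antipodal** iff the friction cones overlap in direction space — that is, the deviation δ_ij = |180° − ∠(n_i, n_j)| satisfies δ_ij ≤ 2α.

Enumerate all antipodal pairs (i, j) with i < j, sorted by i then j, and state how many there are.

α = atan 0.6 = 30.96°;  2α = 61.93°
n_0 = (+0.5801, -0.8145)
n_1 = (+0.9884, +0.1519)
n_2 = (+0.5812, +0.8137)
n_3 = (+0.1488, +0.9889)
n_4 = (-0.6841, +0.7294)
n_5 = (-0.9965, +0.0839)
n_6 = (-0.9559, -0.2936)
n_7 = (-0.5713, -0.8208)
  (0,1): δ = 116.72°  ·
  (0,2): δ = 71.00°  ·
  (0,3): δ = 44.02°  ✓
  (0,4): δ = 7.70°  ✓
  (0,5): δ = 49.73°  ✓
  (0,6): δ = 71.62°  ·
  (0,7): δ = 109.70°  ·
  (1,2): δ = 134.27°  ·
  (1,3): δ = 107.29°  ·
  (1,4): δ = 55.58°  ✓
  (1,5): δ = 13.55°  ✓
  (1,6): δ = 8.34°  ✓
  (1,7): δ = 46.42°  ✓
  (2,3): δ = 153.02°  ·
  (2,4): δ = 101.30°  ·
  (2,5): δ = 59.28°  ✓
  (2,6): δ = 37.39°  ✓
  (2,7): δ = 0.70°  ✓
  (3,4): δ = 128.28°  ·
  (3,5): δ = 86.26°  ·
  (3,6): δ = 64.37°  ·
  (3,7): δ = 26.28°  ✓
  (4,5): δ = 137.98°  ·
  (4,6): δ = 116.09°  ·
  (4,7): δ = 78.00°  ·
  (5,6): δ = 158.11°  ·
  (5,7): δ = 120.02°  ·
  (6,7): δ = 141.91°  ·
antipodal pairs: 11

count = 11; pairs: (0,3), (0,4), (0,5), (1,4), (1,5), (1,6), (1,7), (2,5), (2,6), (2,7), (3,7)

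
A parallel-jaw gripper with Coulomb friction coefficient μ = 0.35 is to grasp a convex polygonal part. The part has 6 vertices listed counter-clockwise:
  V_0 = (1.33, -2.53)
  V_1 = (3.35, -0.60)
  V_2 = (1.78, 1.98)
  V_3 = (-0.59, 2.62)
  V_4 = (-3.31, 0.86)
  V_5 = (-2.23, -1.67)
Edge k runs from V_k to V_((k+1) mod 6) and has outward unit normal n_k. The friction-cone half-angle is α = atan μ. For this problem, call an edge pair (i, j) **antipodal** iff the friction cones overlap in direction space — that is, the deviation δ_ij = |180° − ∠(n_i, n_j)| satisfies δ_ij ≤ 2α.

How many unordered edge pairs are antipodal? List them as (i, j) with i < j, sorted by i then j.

α = atan 0.35 = 19.29°;  2α = 38.58°
n_0 = (+0.6908, -0.7230)
n_1 = (+0.8543, +0.5198)
n_2 = (+0.2607, +0.9654)
n_3 = (-0.5433, +0.8396)
n_4 = (-0.9197, -0.3926)
n_5 = (-0.2348, -0.9720)
  (0,1): δ = 102.37°  ·
  (0,2): δ = 58.81°  ·
  (0,3): δ = 10.79°  ✓
  (0,4): δ = 69.42°  ·
  (0,5): δ = 122.72°  ·
  (1,2): δ = 136.43°  ·
  (1,3): δ = 88.42°  ·
  (1,4): δ = 8.21°  ✓
  (1,5): δ = 45.10°  ·
  (2,3): δ = 131.98°  ·
  (2,4): δ = 51.77°  ·
  (2,5): δ = 1.53°  ✓
  (3,4): δ = 99.79°  ·
  (3,5): δ = 46.49°  ·
  (4,5): δ = 126.70°  ·
antipodal pairs: 3

count = 3; pairs: (0,3), (1,4), (2,5)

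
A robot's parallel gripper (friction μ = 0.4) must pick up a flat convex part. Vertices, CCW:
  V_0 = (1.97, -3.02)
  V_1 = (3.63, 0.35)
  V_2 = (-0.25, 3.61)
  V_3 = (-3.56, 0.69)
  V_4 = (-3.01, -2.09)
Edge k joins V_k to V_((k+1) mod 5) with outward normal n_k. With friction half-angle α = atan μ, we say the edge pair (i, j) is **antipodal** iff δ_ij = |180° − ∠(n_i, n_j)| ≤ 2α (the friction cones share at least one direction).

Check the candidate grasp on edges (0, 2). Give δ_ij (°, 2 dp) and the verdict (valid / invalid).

α = atan 0.4 = 21.80°;  2α = 43.60°
edge 0: e_0 = (+1.66, +3.37);  n_0 = (+0.8971, -0.4419)
edge 2: e_2 = (-3.31, -2.92);  n_2 = (-0.6615, +0.7499)
∠(n_0, n_2) = 157.64°
δ = |180° − 157.64°| = 22.36°
22.36° ≤ 2α = 43.60°  →  valid

δ = 22.36°, valid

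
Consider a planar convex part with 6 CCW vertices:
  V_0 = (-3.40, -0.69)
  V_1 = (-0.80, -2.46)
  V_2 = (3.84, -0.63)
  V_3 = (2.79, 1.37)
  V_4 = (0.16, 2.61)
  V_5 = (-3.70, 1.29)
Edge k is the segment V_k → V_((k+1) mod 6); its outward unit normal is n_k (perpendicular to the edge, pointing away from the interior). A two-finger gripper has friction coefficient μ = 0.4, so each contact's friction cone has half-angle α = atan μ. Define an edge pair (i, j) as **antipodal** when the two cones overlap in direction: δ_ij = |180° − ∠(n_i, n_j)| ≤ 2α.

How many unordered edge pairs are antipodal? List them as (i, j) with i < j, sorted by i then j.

α = atan 0.4 = 21.80°;  2α = 43.60°
n_0 = (-0.5627, -0.8266)
n_1 = (+0.3669, -0.9303)
n_2 = (+0.8854, +0.4648)
n_3 = (+0.4265, +0.9045)
n_4 = (-0.3236, +0.9462)
n_5 = (-0.9887, -0.1498)
  (0,1): δ = 124.23°  ·
  (0,2): δ = 28.05°  ✓
  (0,3): δ = 9.00°  ✓
  (0,4): δ = 53.12°  ·
  (0,5): δ = 132.86°  ·
  (1,2): δ = 83.82°  ·
  (1,3): δ = 46.77°  ·
  (1,4): δ = 2.65°  ✓
  (1,5): δ = 77.09°  ·
  (2,3): δ = 142.94°  ·
  (2,4): δ = 98.82°  ·
  (2,5): δ = 19.08°  ✓
  (3,4): δ = 135.88°  ·
  (3,5): δ = 56.14°  ·
  (4,5): δ = 100.26°  ·
antipodal pairs: 4

count = 4; pairs: (0,2), (0,3), (1,4), (2,5)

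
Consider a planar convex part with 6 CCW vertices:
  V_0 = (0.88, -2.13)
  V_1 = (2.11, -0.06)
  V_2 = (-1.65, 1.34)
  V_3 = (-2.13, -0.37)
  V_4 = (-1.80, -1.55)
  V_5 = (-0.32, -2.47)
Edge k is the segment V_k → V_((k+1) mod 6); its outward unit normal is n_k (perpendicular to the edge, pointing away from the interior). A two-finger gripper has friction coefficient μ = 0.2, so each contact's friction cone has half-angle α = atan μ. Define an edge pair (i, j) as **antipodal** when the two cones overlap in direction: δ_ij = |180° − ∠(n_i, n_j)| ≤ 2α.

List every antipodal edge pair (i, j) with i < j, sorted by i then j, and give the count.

α = atan 0.2 = 11.31°;  2α = 22.62°
n_0 = (+0.8597, -0.5108)
n_1 = (+0.3489, +0.9371)
n_2 = (-0.9628, +0.2703)
n_3 = (-0.9630, -0.2693)
n_4 = (-0.5279, -0.8493)
n_5 = (+0.2726, -0.9621)
  (0,1): δ = 79.70°  ·
  (0,2): δ = 15.04°  ✓
  (0,3): δ = 46.34°  ·
  (0,4): δ = 88.85°  ·
  (0,5): δ = 136.54°  ·
  (1,2): δ = 85.26°  ·
  (1,3): δ = 53.95°  ·
  (1,4): δ = 11.44°  ✓
  (1,5): δ = 36.24°  ·
  (2,3): δ = 148.70°  ·
  (2,4): δ = 106.19°  ·
  (2,5): δ = 58.50°  ·
  (3,4): δ = 137.49°  ·
  (3,5): δ = 89.81°  ·
  (4,5): δ = 132.31°  ·
antipodal pairs: 2

count = 2; pairs: (0,2), (1,4)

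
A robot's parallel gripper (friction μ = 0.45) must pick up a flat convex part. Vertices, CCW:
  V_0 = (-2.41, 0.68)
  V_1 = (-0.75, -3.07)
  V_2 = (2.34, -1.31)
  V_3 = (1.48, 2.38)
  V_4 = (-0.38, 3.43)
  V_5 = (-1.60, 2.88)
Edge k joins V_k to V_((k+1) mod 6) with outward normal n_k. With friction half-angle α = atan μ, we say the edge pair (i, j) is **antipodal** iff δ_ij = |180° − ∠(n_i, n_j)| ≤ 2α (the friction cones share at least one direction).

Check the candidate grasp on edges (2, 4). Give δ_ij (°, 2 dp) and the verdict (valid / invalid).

δ = 78.85°, invalid

α = atan 0.45 = 24.23°;  2α = 48.46°
edge 2: e_2 = (-0.86, +3.69);  n_2 = (+0.9739, +0.2270)
edge 4: e_4 = (-1.22, -0.55);  n_4 = (-0.4110, +0.9116)
∠(n_2, n_4) = 101.15°
δ = |180° − 101.15°| = 78.85°
78.85° > 2α = 48.46°  →  invalid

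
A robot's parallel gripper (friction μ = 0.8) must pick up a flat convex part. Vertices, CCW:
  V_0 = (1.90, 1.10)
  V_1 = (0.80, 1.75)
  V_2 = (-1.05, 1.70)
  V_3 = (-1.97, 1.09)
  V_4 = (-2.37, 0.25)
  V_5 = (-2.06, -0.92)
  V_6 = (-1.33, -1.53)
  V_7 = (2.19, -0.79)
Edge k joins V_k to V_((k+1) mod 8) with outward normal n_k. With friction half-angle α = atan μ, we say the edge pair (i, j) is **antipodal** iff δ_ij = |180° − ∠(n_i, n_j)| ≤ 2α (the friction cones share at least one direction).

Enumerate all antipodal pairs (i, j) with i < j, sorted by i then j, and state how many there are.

α = atan 0.8 = 38.66°;  2α = 77.32°
n_0 = (+0.5087, +0.8609)
n_1 = (-0.0270, +0.9996)
n_2 = (-0.5526, +0.8334)
n_3 = (-0.9029, +0.4299)
n_4 = (-0.9666, -0.2561)
n_5 = (-0.6412, -0.7674)
n_6 = (+0.2057, -0.9786)
n_7 = (+0.9884, +0.1517)
  (0,1): δ = 147.87°  ·
  (0,2): δ = 115.87°  ·
  (0,3): δ = 84.88°  ·
  (0,4): δ = 44.58°  ✓
  (0,5): δ = 9.30°  ✓
  (0,6): δ = 42.45°  ✓
  (0,7): δ = 129.30°  ·
  (1,2): δ = 148.00°  ·
  (1,3): δ = 117.01°  ·
  (1,4): δ = 76.71°  ✓
  (1,5): δ = 41.43°  ✓
  (1,6): δ = 10.32°  ✓
  (1,7): δ = 97.18°  ·
  (2,3): δ = 149.01°  ·
  (2,4): δ = 108.71°  ·
  (2,5): δ = 73.43°  ✓
  (2,6): δ = 21.67°  ✓
  (2,7): δ = 65.18°  ✓
  (3,4): δ = 139.70°  ·
  (3,5): δ = 104.42°  ·
  (3,6): δ = 52.66°  ✓
  (3,7): δ = 34.19°  ✓
  (4,5): δ = 144.72°  ·
  (4,6): δ = 92.97°  ·
  (4,7): δ = 6.12°  ✓
  (5,6): δ = 128.25°  ·
  (5,7): δ = 41.39°  ✓
  (6,7): δ = 93.15°  ·
antipodal pairs: 13

count = 13; pairs: (0,4), (0,5), (0,6), (1,4), (1,5), (1,6), (2,5), (2,6), (2,7), (3,6), (3,7), (4,7), (5,7)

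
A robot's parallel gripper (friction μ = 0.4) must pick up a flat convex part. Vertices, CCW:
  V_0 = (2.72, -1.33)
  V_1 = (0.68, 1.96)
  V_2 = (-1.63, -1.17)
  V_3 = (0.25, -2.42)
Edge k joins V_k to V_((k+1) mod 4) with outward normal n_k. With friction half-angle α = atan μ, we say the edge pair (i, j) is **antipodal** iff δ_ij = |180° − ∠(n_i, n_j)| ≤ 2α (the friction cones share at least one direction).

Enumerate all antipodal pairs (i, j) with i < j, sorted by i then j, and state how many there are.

count = 2; pairs: (0,2), (1,3)

α = atan 0.4 = 21.80°;  2α = 43.60°
n_0 = (+0.8499, +0.5270)
n_1 = (-0.8046, +0.5938)
n_2 = (-0.5537, -0.8327)
n_3 = (+0.4037, -0.9149)
  (0,1): δ = 68.23°  ·
  (0,2): δ = 24.58°  ✓
  (0,3): δ = 82.01°  ·
  (1,2): δ = 87.19°  ·
  (1,3): δ = 29.76°  ✓
  (2,3): δ = 122.57°  ·
antipodal pairs: 2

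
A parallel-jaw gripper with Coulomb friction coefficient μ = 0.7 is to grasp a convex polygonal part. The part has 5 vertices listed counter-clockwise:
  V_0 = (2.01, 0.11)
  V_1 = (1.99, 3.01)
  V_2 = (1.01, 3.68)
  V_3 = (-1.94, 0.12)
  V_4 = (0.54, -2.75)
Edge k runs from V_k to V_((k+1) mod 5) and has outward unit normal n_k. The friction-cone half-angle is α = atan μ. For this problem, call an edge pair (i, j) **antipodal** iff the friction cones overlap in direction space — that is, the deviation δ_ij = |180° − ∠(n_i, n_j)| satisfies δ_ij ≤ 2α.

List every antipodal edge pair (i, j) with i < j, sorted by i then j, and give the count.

α = atan 0.7 = 34.99°;  2α = 69.98°
n_0 = (+1.0000, +0.0069)
n_1 = (+0.5644, +0.8255)
n_2 = (-0.7700, +0.6381)
n_3 = (-0.7566, -0.6538)
n_4 = (+0.8894, -0.4571)
  (0,1): δ = 124.75°  ·
  (0,2): δ = 40.04°  ✓
  (0,3): δ = 40.44°  ✓
  (0,4): δ = 152.40°  ·
  (1,2): δ = 95.29°  ·
  (1,3): δ = 14.81°  ✓
  (1,4): δ = 97.16°  ·
  (2,3): δ = 99.52°  ·
  (2,4): δ = 12.44°  ✓
  (3,4): δ = 68.03°  ✓
antipodal pairs: 5

count = 5; pairs: (0,2), (0,3), (1,3), (2,4), (3,4)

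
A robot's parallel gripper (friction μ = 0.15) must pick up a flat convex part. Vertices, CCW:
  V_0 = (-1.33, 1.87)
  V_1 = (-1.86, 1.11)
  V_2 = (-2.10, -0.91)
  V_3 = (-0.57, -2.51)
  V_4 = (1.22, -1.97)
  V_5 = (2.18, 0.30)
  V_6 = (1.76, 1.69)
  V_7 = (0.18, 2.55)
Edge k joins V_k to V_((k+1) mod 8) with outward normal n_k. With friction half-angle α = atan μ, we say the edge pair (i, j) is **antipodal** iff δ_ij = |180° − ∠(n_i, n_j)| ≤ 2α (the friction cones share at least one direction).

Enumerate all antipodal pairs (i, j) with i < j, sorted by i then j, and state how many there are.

α = atan 0.15 = 8.53°;  2α = 17.06°
n_0 = (-0.8202, +0.5720)
n_1 = (-0.9930, +0.1180)
n_2 = (-0.7227, -0.6911)
n_3 = (+0.2888, -0.9574)
n_4 = (+0.9210, -0.3895)
n_5 = (+0.9573, +0.2892)
n_6 = (+0.4781, +0.8783)
n_7 = (-0.4106, +0.9118)
  (0,1): δ = 151.88°  ·
  (0,2): δ = 101.39°  ·
  (0,3): δ = 38.32°  ·
  (0,4): δ = 11.97°  ✓
  (0,5): δ = 51.70°  ·
  (0,6): δ = 96.33°  ·
  (0,7): δ = 149.13°  ·
  (1,2): δ = 129.51°  ·
  (1,3): δ = 66.44°  ·
  (1,4): δ = 16.15°  ✓
  (1,5): δ = 23.59°  ·
  (1,6): δ = 68.22°  ·
  (1,7): δ = 121.02°  ·
  (2,3): δ = 116.93°  ·
  (2,4): δ = 66.64°  ·
  (2,5): δ = 26.91°  ·
  (2,6): δ = 17.72°  ·
  (2,7): δ = 70.52°  ·
  (3,4): δ = 129.71°  ·
  (3,5): δ = 89.97°  ·
  (3,6): δ = 45.35°  ·
  (3,7): δ = 7.46°  ✓
  (4,5): δ = 140.26°  ·
  (4,6): δ = 95.64°  ·
  (4,7): δ = 42.83°  ·
  (5,6): δ = 135.37°  ·
  (5,7): δ = 82.57°  ·
  (6,7): δ = 127.20°  ·
antipodal pairs: 3

count = 3; pairs: (0,4), (1,4), (3,7)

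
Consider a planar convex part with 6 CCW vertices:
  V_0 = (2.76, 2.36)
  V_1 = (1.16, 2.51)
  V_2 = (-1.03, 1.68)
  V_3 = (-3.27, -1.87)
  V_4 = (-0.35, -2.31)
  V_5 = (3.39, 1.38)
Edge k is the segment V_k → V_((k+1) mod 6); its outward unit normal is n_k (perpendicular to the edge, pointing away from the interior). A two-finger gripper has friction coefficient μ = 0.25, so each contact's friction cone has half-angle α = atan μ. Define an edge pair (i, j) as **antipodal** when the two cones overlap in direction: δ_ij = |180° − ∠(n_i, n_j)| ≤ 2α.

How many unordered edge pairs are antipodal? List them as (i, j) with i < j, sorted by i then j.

α = atan 0.25 = 14.04°;  2α = 28.07°
n_0 = (+0.0933, +0.9956)
n_1 = (-0.3544, +0.9351)
n_2 = (-0.8457, +0.5336)
n_3 = (-0.1490, -0.9888)
n_4 = (+0.7023, -0.7118)
n_5 = (+0.8412, +0.5408)
  (0,1): δ = 153.89°  ·
  (0,2): δ = 116.90°  ·
  (0,3): δ = 3.21°  ✓
  (0,4): δ = 49.97°  ·
  (0,5): δ = 128.09°  ·
  (1,2): δ = 143.01°  ·
  (1,3): δ = 29.33°  ·
  (1,4): δ = 23.86°  ✓
  (1,5): δ = 101.98°  ·
  (2,3): δ = 66.32°  ·
  (2,4): δ = 13.13°  ✓
  (2,5): δ = 64.99°  ·
  (3,4): δ = 126.82°  ·
  (3,5): δ = 48.70°  ·
  (4,5): δ = 101.88°  ·
antipodal pairs: 3

count = 3; pairs: (0,3), (1,4), (2,4)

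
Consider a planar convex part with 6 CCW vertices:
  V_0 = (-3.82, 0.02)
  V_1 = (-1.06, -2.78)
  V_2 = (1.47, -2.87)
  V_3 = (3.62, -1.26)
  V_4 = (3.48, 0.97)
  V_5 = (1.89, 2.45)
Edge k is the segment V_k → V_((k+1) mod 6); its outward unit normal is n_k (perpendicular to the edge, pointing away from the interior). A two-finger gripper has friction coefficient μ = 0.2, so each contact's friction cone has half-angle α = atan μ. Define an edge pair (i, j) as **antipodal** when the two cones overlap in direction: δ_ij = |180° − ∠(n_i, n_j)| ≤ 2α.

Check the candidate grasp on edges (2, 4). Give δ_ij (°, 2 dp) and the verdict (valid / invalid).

δ = 79.78°, invalid

α = atan 0.2 = 11.31°;  2α = 22.62°
edge 2: e_2 = (+2.15, +1.61);  n_2 = (+0.5994, -0.8004)
edge 4: e_4 = (-1.59, +1.48);  n_4 = (+0.6813, +0.7320)
∠(n_2, n_4) = 100.22°
δ = |180° − 100.22°| = 79.78°
79.78° > 2α = 22.62°  →  invalid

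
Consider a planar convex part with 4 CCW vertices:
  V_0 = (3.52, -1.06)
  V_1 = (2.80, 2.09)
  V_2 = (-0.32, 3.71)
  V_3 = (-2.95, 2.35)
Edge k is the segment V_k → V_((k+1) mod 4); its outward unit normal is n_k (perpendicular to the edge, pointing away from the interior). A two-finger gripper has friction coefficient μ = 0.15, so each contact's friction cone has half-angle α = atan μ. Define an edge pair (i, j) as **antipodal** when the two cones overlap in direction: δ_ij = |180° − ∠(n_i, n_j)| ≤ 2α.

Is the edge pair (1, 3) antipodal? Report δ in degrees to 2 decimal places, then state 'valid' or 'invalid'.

α = atan 0.15 = 8.53°;  2α = 17.06°
edge 1: e_1 = (-3.12, +1.62);  n_1 = (+0.4608, +0.8875)
edge 3: e_3 = (+6.47, -3.41);  n_3 = (-0.4663, -0.8847)
∠(n_1, n_3) = 179.65°
δ = |180° − 179.65°| = 0.35°
0.35° ≤ 2α = 17.06°  →  valid

δ = 0.35°, valid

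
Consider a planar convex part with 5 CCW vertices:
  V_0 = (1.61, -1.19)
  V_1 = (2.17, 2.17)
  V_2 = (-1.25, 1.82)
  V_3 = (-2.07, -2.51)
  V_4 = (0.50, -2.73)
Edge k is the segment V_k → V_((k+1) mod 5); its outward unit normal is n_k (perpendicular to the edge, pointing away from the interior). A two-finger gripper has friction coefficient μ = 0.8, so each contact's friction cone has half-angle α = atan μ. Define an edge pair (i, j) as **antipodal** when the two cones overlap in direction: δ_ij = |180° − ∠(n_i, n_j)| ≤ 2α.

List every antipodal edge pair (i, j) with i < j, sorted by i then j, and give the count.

α = atan 0.8 = 38.66°;  2α = 77.32°
n_0 = (+0.9864, -0.1644)
n_1 = (-0.1018, +0.9948)
n_2 = (-0.9825, +0.1861)
n_3 = (-0.0853, -0.9964)
n_4 = (+0.8112, -0.5847)
  (0,1): δ = 74.69°  ✓
  (0,2): δ = 1.26°  ✓
  (0,3): δ = 94.57°  ·
  (0,4): δ = 153.68°  ·
  (1,2): δ = 106.57°  ·
  (1,3): δ = 10.74°  ✓
  (1,4): δ = 48.37°  ✓
  (2,3): δ = 84.17°  ·
  (2,4): δ = 25.06°  ✓
  (3,4): δ = 120.89°  ·
antipodal pairs: 5

count = 5; pairs: (0,1), (0,2), (1,3), (1,4), (2,4)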